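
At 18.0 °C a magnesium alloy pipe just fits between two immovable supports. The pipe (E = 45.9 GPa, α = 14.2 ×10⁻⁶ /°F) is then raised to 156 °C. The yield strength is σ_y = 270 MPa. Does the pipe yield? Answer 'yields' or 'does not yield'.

α = 14.2×10⁻⁶/°F × 9/5 = 25.6×10⁻⁶/K.
ΔT = 138.0 K. Constrained thermal stress σ = E·α·ΔT = 45.90×10³ MPa × 25.6×10⁻⁶ × 138.0 = 162 MPa (compressive).
Compare to σ_y = 270 MPa: σ < σ_y, so it does not yield.

does not yield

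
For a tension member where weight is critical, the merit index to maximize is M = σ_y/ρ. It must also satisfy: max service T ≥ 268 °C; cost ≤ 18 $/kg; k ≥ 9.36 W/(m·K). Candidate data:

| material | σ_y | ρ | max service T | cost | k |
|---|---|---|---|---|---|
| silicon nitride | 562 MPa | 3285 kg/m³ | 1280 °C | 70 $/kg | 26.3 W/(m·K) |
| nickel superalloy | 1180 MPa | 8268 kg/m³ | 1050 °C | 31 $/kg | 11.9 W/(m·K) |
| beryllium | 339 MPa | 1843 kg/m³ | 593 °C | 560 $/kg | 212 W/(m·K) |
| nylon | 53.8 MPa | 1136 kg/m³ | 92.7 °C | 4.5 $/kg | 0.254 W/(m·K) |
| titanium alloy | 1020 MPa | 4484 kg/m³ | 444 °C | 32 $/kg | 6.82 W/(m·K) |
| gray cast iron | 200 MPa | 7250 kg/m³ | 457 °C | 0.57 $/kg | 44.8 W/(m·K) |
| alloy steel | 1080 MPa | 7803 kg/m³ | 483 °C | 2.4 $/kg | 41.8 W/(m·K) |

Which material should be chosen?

alloy steel

Screen on constraints: max service T ≥ 268 °C; cost ≤ 18 $/kg; k ≥ 9.36 W/(m·K). Survivors: gray cast iron, alloy steel.
Per-candidate index values:
  alloy steel: M = 138 kN·m/kg
  gray cast iron: M = 27.6 kN·m/kg
The maximum is for alloy steel.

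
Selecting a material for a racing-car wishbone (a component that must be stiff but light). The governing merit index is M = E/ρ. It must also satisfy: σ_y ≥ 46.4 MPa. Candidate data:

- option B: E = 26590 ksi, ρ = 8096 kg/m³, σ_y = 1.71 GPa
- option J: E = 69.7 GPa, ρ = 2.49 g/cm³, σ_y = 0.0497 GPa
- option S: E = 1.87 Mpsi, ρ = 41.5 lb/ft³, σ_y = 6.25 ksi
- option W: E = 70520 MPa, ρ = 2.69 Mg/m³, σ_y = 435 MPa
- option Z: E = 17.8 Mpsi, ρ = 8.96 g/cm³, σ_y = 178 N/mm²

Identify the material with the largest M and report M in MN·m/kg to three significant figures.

option J, M = 28.0 MN·m/kg

Screen on constraints: σ_y ≥ 46.4 MPa. Survivors: option B, option J, option W, option Z.
In SI units:
  option B: E = 183.3 GPa, ρ = 8096 kg/m³
  option J: E = 69.70 GPa, ρ = 2490 kg/m³
  option W: E = 70.52 GPa, ρ = 2690 kg/m³
  option Z: E = 122.7 GPa, ρ = 8960 kg/m³
  option J: M = 28.0 MN·m/kg
  option W: M = 26.2 MN·m/kg
  option B: M = 22.6 MN·m/kg
  option Z: M = 13.7 MN·m/kg
Option J ranks first.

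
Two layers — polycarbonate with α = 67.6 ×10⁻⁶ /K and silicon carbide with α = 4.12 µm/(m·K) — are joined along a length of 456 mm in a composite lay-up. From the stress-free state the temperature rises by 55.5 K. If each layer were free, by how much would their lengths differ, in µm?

Δα = |67.6 − 4.12|×10⁻⁶/K = 63.5×10⁻⁶/K.
ΔL_mismatch = Δα·L·ΔT = 63.5×10⁻⁶ × 456.0 mm × 55.5 K = 1610 µm.

1610 µm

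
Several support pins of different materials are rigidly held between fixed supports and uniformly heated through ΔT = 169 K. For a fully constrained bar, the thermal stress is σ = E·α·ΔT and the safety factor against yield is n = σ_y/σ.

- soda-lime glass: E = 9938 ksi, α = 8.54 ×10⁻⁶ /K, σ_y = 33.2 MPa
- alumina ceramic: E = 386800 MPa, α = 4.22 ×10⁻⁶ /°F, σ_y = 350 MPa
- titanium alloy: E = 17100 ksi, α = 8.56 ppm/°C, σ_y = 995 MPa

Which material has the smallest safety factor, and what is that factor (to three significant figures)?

soda-lime glass, n = 0.336

In consistent units (E in GPa, α in ×10⁻⁶/K, σ_y in MPa):
  soda-lime glass: E = 68.52, α = 8.54, σ_y = 33.20 → σ = 98.9 MPa, n = 0.336
  alumina ceramic: E = 386.8, α = 7.60, σ_y = 350.0 → σ = 497 MPa, n = 0.705
  titanium alloy: E = 117.9, α = 8.56, σ_y = 995.0 → σ = 171 MPa, n = 5.83
The minimum is soda-lime glass at n = 0.336.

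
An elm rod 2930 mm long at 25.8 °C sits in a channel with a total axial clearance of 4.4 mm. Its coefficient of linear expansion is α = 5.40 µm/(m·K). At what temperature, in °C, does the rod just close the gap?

304 °C

α·L₀·ΔT = 4.4 mm ⇒ ΔT = 4.4 / (5.40×10⁻⁶ × 2930.0) = 278.1 K.
T = 25.8 + 278.1 = 303.9 °C.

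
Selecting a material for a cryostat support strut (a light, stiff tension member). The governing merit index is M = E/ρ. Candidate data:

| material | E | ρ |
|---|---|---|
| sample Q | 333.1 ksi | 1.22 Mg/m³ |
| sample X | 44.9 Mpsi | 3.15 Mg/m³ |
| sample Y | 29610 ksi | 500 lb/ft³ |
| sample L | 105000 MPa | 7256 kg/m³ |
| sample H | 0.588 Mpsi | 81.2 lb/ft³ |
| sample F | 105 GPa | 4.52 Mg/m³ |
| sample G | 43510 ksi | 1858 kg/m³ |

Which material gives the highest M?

sample G

Convert each candidate to consistent units, then evaluate M:
  sample Q: E = 2.297 GPa, ρ = 1220 kg/m³
  sample X: E = 309.6 GPa, ρ = 3150 kg/m³
  sample Y: E = 204.2 GPa, ρ = 8009 kg/m³
  sample L: E = 105.0 GPa, ρ = 7256 kg/m³
  sample H: E = 4.054 GPa, ρ = 1301 kg/m³
  sample F: E = 105.0 GPa, ρ = 4520 kg/m³
  sample G: E = 300.0 GPa, ρ = 1858 kg/m³
  sample G: M = 161 MN·m/kg
  sample X: M = 98.3 MN·m/kg
  sample Y: M = 25.5 MN·m/kg
  sample F: M = 23.2 MN·m/kg
  sample L: M = 14.5 MN·m/kg
  sample H: M = 3.12 MN·m/kg
  sample Q: M = 1.88 MN·m/kg
Sample G has the largest M.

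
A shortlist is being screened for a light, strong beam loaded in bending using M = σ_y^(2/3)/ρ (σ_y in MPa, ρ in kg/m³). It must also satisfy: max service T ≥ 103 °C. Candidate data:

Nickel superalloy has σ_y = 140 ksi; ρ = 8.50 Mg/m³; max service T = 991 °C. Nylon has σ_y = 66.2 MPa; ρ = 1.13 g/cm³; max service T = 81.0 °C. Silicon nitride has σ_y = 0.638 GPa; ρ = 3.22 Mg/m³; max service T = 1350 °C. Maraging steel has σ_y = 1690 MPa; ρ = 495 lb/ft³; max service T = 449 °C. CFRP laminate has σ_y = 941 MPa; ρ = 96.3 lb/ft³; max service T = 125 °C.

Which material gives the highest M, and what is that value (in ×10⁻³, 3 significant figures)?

Screen on constraints: max service T ≥ 103 °C. Survivors: nickel superalloy, silicon nitride, maraging steel, CFRP laminate.
Convert each candidate to consistent units, then evaluate M:
  nickel superalloy: σ_y = 965.3 MPa, ρ = 8500 kg/m³
  silicon nitride: σ_y = 638.0 MPa, ρ = 3220 kg/m³
  maraging steel: σ_y = 1690 MPa, ρ = 7929 kg/m³
  CFRP laminate: σ_y = 941.0 MPa, ρ = 1543 kg/m³
  CFRP laminate: M = 62.3×10⁻³
  silicon nitride: M = 23.0×10⁻³
  maraging steel: M = 17.9×10⁻³
  nickel superalloy: M = 11.5×10⁻³
Highest index: CFRP laminate.

CFRP laminate, M = 62.3×10⁻³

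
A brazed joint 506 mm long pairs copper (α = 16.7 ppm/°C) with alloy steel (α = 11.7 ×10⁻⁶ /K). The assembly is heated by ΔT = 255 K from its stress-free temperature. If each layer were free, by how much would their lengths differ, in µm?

Δα = |16.7 − 11.7|×10⁻⁶/K = 5.00×10⁻⁶/K.
ΔL_mismatch = Δα·L·ΔT = 5.00×10⁻⁶ × 506.0 mm × 255.0 K = 645 µm.

645 µm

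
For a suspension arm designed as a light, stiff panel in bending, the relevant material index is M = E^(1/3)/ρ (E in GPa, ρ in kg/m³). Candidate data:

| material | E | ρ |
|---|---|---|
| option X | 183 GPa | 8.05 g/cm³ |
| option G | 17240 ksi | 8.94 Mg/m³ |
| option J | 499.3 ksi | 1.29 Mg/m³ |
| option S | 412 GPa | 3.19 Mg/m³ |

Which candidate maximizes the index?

option S

In SI units:
  option X: E = 183.0 GPa, ρ = 8050 kg/m³
  option G: E = 118.9 GPa, ρ = 8940 kg/m³
  option J: E = 3.443 GPa, ρ = 1290 kg/m³
  option S: E = 412.0 GPa, ρ = 3190 kg/m³
  option S: M = 2.33×10⁻³
  option J: M = 1.17×10⁻³
  option X: M = 0.705×10⁻³
  option G: M = 0.550×10⁻³
Option S ranks first.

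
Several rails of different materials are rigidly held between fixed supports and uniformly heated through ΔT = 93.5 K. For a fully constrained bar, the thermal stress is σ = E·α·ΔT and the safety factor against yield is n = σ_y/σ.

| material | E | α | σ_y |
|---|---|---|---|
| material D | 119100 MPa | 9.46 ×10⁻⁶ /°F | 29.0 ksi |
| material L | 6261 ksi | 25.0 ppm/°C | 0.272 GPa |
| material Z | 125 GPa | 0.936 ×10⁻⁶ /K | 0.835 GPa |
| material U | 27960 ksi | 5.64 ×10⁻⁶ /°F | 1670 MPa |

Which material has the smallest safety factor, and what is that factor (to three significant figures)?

With everything in SI (GPa, ×10⁻⁶/K, MPa):
  material D: E = 119.1, α = 17.0, σ_y = 199.9 → σ = 190 MPa, n = 1.05
  material L: E = 43.17, α = 25.0, σ_y = 272.0 → σ = 101 MPa, n = 2.70
  material Z: E = 125.0, α = 0.936, σ_y = 835.0 → σ = 10.9 MPa, n = 76.3
  material U: E = 192.8, α = 10.2, σ_y = 1670 → σ = 183 MPa, n = 9.13
The minimum is material D at n = 1.05.

material D, n = 1.05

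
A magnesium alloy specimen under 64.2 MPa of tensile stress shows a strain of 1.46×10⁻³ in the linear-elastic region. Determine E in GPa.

44.0 GPa

E = σ/ε = 64.2 MPa / 1.46×10⁻³ = 43970 MPa = 44.0 GPa.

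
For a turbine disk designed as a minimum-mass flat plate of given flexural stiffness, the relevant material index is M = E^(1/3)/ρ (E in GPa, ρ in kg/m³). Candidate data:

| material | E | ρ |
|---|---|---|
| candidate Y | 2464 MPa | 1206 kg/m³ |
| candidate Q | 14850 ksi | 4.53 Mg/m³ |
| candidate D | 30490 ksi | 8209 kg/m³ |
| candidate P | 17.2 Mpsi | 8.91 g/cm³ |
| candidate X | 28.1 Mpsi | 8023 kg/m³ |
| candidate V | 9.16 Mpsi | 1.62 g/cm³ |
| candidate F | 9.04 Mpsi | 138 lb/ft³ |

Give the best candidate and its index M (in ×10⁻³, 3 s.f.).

In SI units:
  candidate Y: E = 2.464 GPa, ρ = 1206 kg/m³
  candidate Q: E = 102.4 GPa, ρ = 4530 kg/m³
  candidate D: E = 210.2 GPa, ρ = 8209 kg/m³
  candidate P: E = 118.6 GPa, ρ = 8910 kg/m³
  candidate X: E = 193.7 GPa, ρ = 8023 kg/m³
  candidate V: E = 63.16 GPa, ρ = 1620 kg/m³
  candidate F: E = 62.33 GPa, ρ = 2211 kg/m³
  candidate V: M = 2.46×10⁻³
  candidate F: M = 1.79×10⁻³
  candidate Y: M = 1.12×10⁻³
  candidate Q: M = 1.03×10⁻³
  candidate D: M = 0.724×10⁻³
  candidate X: M = 0.721×10⁻³
  candidate P: M = 0.551×10⁻³
Candidate V has the largest M.

candidate V, M = 2.46×10⁻³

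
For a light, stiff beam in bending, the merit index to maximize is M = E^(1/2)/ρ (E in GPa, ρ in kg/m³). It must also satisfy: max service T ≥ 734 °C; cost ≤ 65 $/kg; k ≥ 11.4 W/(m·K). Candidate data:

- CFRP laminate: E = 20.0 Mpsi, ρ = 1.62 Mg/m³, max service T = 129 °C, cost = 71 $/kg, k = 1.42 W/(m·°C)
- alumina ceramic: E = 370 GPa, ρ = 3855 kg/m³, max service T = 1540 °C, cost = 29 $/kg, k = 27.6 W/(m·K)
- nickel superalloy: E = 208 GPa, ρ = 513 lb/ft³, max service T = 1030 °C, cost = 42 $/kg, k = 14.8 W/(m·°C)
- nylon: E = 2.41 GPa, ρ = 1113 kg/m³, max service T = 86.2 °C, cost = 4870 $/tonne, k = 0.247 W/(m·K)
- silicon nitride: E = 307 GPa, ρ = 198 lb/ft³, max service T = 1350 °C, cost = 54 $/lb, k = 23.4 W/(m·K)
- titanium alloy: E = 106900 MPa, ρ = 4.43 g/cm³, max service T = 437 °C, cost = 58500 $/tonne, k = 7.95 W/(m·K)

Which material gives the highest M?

alumina ceramic

Screen on constraints: max service T ≥ 734 °C; cost ≤ 65 $/kg; k ≥ 11.4 W/(m·K). Survivors: alumina ceramic, nickel superalloy.
Putting every candidate on a common basis:
  alumina ceramic: E = 370.0 GPa, ρ = 3855 kg/m³
  nickel superalloy: E = 208.0 GPa, ρ = 8217 kg/m³
  alumina ceramic: M = 4.99×10⁻³
  nickel superalloy: M = 1.76×10⁻³
The maximum is for alumina ceramic.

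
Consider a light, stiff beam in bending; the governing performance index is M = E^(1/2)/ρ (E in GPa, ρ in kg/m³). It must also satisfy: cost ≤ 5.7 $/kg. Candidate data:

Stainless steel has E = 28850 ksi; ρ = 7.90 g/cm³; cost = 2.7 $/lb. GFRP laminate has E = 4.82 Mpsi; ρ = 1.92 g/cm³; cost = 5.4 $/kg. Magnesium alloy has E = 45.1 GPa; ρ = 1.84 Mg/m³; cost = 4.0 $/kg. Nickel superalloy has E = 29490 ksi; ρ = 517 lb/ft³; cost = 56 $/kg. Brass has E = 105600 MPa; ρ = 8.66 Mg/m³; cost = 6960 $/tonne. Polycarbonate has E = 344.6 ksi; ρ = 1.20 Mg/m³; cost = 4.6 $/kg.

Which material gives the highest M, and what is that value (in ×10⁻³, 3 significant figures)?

Screen on constraints: cost ≤ 5.7 $/kg. Survivors: GFRP laminate, magnesium alloy, polycarbonate.
Normalizing units and computing the index:
  GFRP laminate: E = 33.23 GPa, ρ = 1920 kg/m³
  magnesium alloy: E = 45.10 GPa, ρ = 1840 kg/m³
  polycarbonate: E = 2.376 GPa, ρ = 1200 kg/m³
  magnesium alloy: M = 3.65×10⁻³
  GFRP laminate: M = 3.00×10⁻³
  polycarbonate: M = 1.28×10⁻³
Magnesium alloy ranks first.

magnesium alloy, M = 3.65×10⁻³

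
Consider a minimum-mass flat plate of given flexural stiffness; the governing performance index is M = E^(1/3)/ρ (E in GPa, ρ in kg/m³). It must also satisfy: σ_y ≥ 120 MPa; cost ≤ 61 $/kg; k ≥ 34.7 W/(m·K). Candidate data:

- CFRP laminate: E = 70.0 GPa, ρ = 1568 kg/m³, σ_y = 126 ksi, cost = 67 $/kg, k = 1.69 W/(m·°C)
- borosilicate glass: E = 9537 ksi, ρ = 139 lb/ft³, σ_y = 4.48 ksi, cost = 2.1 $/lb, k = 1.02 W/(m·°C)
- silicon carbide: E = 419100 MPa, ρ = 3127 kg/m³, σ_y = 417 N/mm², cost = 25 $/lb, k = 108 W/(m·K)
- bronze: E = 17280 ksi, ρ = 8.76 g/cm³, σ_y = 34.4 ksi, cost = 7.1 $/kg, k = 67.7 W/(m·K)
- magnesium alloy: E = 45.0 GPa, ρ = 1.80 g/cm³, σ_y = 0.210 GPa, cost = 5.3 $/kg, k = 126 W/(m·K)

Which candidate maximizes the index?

Screen on constraints: σ_y ≥ 120 MPa; cost ≤ 61 $/kg; k ≥ 34.7 W/(m·K). Survivors: silicon carbide, bronze, magnesium alloy.
After converting to SI:
  silicon carbide: E = 419.1 GPa, ρ = 3127 kg/m³
  bronze: E = 119.1 GPa, ρ = 8760 kg/m³
  magnesium alloy: E = 45.00 GPa, ρ = 1800 kg/m³
  silicon carbide: M = 2.39×10⁻³
  magnesium alloy: M = 1.98×10⁻³
  bronze: M = 0.562×10⁻³
Silicon carbide ranks first.

silicon carbide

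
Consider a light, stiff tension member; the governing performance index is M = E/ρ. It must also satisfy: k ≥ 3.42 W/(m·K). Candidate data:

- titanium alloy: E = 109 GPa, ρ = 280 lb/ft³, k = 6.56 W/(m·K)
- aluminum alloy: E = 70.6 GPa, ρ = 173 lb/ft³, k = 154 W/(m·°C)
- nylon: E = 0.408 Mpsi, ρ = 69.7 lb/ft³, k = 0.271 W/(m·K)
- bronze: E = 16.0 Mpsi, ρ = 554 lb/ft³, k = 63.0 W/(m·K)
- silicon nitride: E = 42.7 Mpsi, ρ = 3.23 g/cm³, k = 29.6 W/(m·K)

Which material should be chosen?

silicon nitride

Screen on constraints: k ≥ 3.42 W/(m·K). Survivors: titanium alloy, aluminum alloy, bronze, silicon nitride.
Putting every candidate on a common basis:
  titanium alloy: E = 109.0 GPa, ρ = 4485 kg/m³
  aluminum alloy: E = 70.60 GPa, ρ = 2771 kg/m³
  bronze: E = 110.3 GPa, ρ = 8874 kg/m³
  silicon nitride: E = 294.4 GPa, ρ = 3230 kg/m³
  silicon nitride: M = 91.1 MN·m/kg
  aluminum alloy: M = 25.5 MN·m/kg
  titanium alloy: M = 24.3 MN·m/kg
  bronze: M = 12.4 MN·m/kg
Silicon nitride has the largest M.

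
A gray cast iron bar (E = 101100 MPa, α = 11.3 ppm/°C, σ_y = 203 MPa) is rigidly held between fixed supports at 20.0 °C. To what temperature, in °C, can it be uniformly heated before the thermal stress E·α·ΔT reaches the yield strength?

E = 101100 MPa = 101.1 GPa.
E·α·ΔT = 203.0 MPa ⇒ ΔT = 203.0 / (101.1×10³ × 11.3×10⁻⁶) = 177.7 K.
T = 20.0 + 177.7 = 197.7 °C.

198 °C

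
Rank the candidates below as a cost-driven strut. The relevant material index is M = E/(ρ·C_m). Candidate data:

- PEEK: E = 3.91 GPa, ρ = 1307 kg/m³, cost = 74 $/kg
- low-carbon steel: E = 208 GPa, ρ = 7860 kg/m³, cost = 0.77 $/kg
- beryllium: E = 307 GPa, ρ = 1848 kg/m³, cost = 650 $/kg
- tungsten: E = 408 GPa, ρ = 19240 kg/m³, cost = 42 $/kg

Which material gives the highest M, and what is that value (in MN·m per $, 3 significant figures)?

low-carbon steel, M = 34.4 MN·m per $

Evaluate M for each candidate:
  low-carbon steel: M = 34.4 MN·m per $
  tungsten: M = 0.505 MN·m per $
  beryllium: M = 0.256 MN·m per $
  PEEK: M = 0.0404 MN·m per $
Low-carbon steel ranks first.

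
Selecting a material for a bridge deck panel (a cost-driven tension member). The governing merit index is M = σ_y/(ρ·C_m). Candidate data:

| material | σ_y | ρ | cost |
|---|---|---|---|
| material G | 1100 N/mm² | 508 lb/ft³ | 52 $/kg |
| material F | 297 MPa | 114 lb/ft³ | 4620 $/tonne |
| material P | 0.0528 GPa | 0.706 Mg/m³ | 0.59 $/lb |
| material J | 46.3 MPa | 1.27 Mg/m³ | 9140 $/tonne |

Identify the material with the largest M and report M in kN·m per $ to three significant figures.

material P, M = 57.5 kN·m per $

After converting to SI:
  material G: σ_y = 1100 MPa, ρ = 8137 kg/m³, cost = 52.00 $/kg
  material F: σ_y = 297.0 MPa, ρ = 1826 kg/m³, cost = 4.620 $/kg
  material P: σ_y = 52.80 MPa, ρ = 706.0 kg/m³, cost = 1.301 $/kg
  material J: σ_y = 46.30 MPa, ρ = 1270 kg/m³, cost = 9.140 $/kg
  material P: M = 57.5 kN·m per $
  material F: M = 35.2 kN·m per $
  material J: M = 3.99 kN·m per $
  material G: M = 2.60 kN·m per $
Highest index: material P.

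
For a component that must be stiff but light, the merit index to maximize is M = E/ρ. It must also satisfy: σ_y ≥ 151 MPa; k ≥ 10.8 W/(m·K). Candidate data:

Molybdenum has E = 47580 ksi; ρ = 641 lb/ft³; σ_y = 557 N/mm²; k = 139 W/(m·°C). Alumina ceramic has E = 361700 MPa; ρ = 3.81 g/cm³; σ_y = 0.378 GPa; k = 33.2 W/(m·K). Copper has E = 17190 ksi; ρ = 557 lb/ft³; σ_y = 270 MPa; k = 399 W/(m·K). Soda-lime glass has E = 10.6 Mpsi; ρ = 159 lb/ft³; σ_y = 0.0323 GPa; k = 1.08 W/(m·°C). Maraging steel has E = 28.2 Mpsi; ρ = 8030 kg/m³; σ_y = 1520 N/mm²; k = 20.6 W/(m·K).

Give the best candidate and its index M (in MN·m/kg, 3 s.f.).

alumina ceramic, M = 94.9 MN·m/kg

Screen on constraints: σ_y ≥ 151 MPa; k ≥ 10.8 W/(m·K). Survivors: molybdenum, alumina ceramic, copper, maraging steel.
Convert each candidate to consistent units, then evaluate M:
  molybdenum: E = 328.1 GPa, ρ = 10270 kg/m³
  alumina ceramic: E = 361.7 GPa, ρ = 3810 kg/m³
  copper: E = 118.5 GPa, ρ = 8922 kg/m³
  maraging steel: E = 194.4 GPa, ρ = 8030 kg/m³
  alumina ceramic: M = 94.9 MN·m/kg
  molybdenum: M = 31.9 MN·m/kg
  maraging steel: M = 24.2 MN·m/kg
  copper: M = 13.3 MN·m/kg
Alumina ceramic has the largest M.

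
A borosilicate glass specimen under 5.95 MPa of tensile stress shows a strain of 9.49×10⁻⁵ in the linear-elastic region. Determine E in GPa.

62.7 GPa

E = σ/ε = 5.95 MPa / 9.49×10⁻⁵ = 62700 MPa = 62.7 GPa.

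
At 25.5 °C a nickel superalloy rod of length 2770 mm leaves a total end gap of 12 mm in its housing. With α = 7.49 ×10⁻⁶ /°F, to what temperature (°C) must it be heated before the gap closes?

347 °C

α = 7.49×10⁻⁶/°F × 9/5 = 13.5×10⁻⁶/K.
α·L₀·ΔT = 12.0 mm ⇒ ΔT = 12.0 / (13.5×10⁻⁶ × 2770.0) = 321.3 K.
T = 25.5 + 321.3 = 346.8 °C.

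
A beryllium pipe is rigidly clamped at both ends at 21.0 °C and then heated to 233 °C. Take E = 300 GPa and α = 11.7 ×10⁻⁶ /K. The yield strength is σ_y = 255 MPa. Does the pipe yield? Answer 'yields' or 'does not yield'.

yields

ΔT = 212.0 K. Constrained thermal stress σ = E·α·ΔT = 300.0×10³ MPa × 11.7×10⁻⁶ × 212.0 = 744 MPa (compressive).
Compare to σ_y = 255 MPa: σ ≥ σ_y, so it yields.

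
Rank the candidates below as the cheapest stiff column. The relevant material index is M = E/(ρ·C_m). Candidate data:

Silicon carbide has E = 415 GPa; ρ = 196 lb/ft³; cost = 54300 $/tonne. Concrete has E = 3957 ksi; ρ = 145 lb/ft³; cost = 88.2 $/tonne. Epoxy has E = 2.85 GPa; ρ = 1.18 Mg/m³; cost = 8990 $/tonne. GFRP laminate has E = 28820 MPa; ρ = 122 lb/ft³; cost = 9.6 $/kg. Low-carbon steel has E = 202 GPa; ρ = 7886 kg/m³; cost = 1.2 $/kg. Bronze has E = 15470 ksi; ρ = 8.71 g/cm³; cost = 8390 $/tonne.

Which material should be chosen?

After converting to SI:
  silicon carbide: E = 415.0 GPa, ρ = 3140 kg/m³, cost = 54.30 $/kg
  concrete: E = 27.28 GPa, ρ = 2323 kg/m³, cost = 0.08820 $/kg
  epoxy: E = 2.850 GPa, ρ = 1180 kg/m³, cost = 8.990 $/kg
  GFRP laminate: E = 28.82 GPa, ρ = 1954 kg/m³, cost = 9.600 $/kg
  low-carbon steel: E = 202.0 GPa, ρ = 7886 kg/m³, cost = 1.200 $/kg
  bronze: E = 106.7 GPa, ρ = 8710 kg/m³, cost = 8.390 $/kg
  concrete: M = 133 MN·m per $
  low-carbon steel: M = 21.3 MN·m per $
  silicon carbide: M = 2.43 MN·m per $
  GFRP laminate: M = 1.54 MN·m per $
  bronze: M = 1.46 MN·m per $
  epoxy: M = 0.269 MN·m per $
The maximum is for concrete.

concrete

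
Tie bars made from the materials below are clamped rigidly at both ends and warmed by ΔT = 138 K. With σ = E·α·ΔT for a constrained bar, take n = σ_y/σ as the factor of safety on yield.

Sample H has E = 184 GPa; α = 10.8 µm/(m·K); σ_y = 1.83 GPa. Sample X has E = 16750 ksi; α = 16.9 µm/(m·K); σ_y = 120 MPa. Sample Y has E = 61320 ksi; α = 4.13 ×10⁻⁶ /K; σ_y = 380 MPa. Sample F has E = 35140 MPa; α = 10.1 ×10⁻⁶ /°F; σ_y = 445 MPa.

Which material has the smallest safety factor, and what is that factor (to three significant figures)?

In consistent units (E in GPa, α in ×10⁻⁶/K, σ_y in MPa):
  sample H: E = 184.0, α = 10.8, σ_y = 1830 → σ = 274 MPa, n = 6.67
  sample X: E = 115.5, α = 16.9, σ_y = 120.0 → σ = 269 MPa, n = 0.446
  sample Y: E = 422.8, α = 4.13, σ_y = 380.0 → σ = 241 MPa, n = 1.58
  sample F: E = 35.14, α = 18.2, σ_y = 445.0 → σ = 88.2 MPa, n = 5.05
Sample X has the lowest safety factor, n = 0.446.

sample X, n = 0.446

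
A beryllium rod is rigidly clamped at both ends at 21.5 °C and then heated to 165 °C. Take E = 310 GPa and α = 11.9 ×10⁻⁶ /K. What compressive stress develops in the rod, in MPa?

ΔT = 143.5 K. Constrained thermal stress σ = E·α·ΔT = 310.0×10³ MPa × 11.9×10⁻⁶ × 143.5 = 529 MPa (compressive).

529 MPa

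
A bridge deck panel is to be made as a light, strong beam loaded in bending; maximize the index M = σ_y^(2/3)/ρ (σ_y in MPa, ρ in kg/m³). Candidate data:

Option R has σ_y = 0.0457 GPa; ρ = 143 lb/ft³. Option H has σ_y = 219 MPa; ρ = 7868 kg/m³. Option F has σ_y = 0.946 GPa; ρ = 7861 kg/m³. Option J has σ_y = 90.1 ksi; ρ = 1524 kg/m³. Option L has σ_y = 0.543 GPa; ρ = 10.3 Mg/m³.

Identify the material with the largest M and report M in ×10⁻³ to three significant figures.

option J, M = 47.8×10⁻³

Putting every candidate on a common basis:
  option R: σ_y = 45.70 MPa, ρ = 2291 kg/m³
  option H: σ_y = 219.0 MPa, ρ = 7868 kg/m³
  option F: σ_y = 946.0 MPa, ρ = 7861 kg/m³
  option J: σ_y = 621.2 MPa, ρ = 1524 kg/m³
  option L: σ_y = 543.0 MPa, ρ = 10300 kg/m³
  option J: M = 47.8×10⁻³
  option F: M = 12.3×10⁻³
  option L: M = 6.46×10⁻³
  option R: M = 5.58×10⁻³
  option H: M = 4.62×10⁻³
The maximum is for option J.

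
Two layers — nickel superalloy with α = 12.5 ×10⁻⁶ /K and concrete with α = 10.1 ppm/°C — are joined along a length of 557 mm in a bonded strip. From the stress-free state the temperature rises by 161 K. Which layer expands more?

nickel superalloy

α(nickel superalloy) = 12.5×10⁻⁶/K vs α(concrete) = 10.1×10⁻⁶/K.
Higher α expands more for the same ΔT: nickel superalloy.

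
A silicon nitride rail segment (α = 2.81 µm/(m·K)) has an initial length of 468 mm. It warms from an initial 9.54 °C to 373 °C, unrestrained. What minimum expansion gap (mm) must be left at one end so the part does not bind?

ΔT = 373 − 9.54 = 363.5 K.
ΔL = α·L₀·ΔT = 2.81×10⁻⁶ × 468 mm × 363.5 K = 0.478 mm.

0.478 mm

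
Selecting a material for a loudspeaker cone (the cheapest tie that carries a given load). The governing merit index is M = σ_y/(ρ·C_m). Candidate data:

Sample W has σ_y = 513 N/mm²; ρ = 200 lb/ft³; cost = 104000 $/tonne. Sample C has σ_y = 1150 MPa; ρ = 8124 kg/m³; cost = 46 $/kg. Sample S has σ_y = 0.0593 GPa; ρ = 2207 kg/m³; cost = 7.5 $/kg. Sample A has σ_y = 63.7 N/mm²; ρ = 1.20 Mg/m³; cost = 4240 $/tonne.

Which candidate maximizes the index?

Convert each candidate to consistent units, then evaluate M:
  sample W: σ_y = 513.0 MPa, ρ = 3204 kg/m³, cost = 104.0 $/kg
  sample C: σ_y = 1150 MPa, ρ = 8124 kg/m³, cost = 46.00 $/kg
  sample S: σ_y = 59.30 MPa, ρ = 2207 kg/m³, cost = 7.500 $/kg
  sample A: σ_y = 63.70 MPa, ρ = 1200 kg/m³, cost = 4.240 $/kg
  sample A: M = 12.5 kN·m per $
  sample S: M = 3.58 kN·m per $
  sample C: M = 3.08 kN·m per $
  sample W: M = 1.54 kN·m per $
The maximum is for sample A.

sample A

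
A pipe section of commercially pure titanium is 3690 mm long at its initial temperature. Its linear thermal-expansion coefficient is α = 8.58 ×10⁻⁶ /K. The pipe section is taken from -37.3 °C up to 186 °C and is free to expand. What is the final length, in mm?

3697.1 mm

ΔT = 186 − (-37.3) = 223.3 K.
ΔL = α·L₀·ΔT = 8.58×10⁻⁶ × 3690 mm × 223.3 K = 7.07 mm.
L = L₀ + ΔL = 3690 + 7.07 = 3697.1 mm.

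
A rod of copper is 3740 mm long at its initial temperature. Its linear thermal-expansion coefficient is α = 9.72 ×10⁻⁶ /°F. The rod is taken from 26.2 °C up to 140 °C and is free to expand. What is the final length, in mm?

3747.4 mm

Convert α: 9.72×10⁻⁶/°F × (9/5) = 17.5×10⁻⁶/K.
ΔT = 140 − 26.2 = 113.8 K.
ΔL = α·L₀·ΔT = 17.5×10⁻⁶ × 3740 mm × 113.8 K = 7.45 mm.
L = L₀ + ΔL = 3740 + 7.45 = 3747.4 mm.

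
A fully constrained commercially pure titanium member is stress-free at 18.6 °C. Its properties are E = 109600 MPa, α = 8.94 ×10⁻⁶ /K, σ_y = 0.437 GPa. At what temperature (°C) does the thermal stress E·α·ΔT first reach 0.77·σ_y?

E = 109600 MPa = 109.6 GPa.
σ_y = 0.437 GPa = 437.0 MPa.
E·α·ΔT = 336.5 MPa ⇒ ΔT = 336.5 / (109.6×10³ × 8.94×10⁻⁶) = 343.4 K.
T = 18.6 + 343.4 = 362.0 °C.

362 °C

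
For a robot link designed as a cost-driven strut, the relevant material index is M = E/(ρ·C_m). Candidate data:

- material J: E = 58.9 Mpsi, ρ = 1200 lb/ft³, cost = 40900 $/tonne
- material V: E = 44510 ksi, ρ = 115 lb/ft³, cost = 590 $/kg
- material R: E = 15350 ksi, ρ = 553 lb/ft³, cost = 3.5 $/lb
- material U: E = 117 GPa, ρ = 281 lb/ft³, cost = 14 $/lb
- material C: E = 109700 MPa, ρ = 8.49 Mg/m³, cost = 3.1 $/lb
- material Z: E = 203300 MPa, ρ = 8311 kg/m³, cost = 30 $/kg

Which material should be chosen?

material C

Convert each candidate to consistent units, then evaluate M:
  material J: E = 406.1 GPa, ρ = 19220 kg/m³, cost = 40.90 $/kg
  material V: E = 306.9 GPa, ρ = 1842 kg/m³, cost = 590.0 $/kg
  material R: E = 105.8 GPa, ρ = 8858 kg/m³, cost = 7.716 $/kg
  material U: E = 117.0 GPa, ρ = 4501 kg/m³, cost = 30.86 $/kg
  material C: E = 109.7 GPa, ρ = 8490 kg/m³, cost = 6.834 $/kg
  material Z: E = 203.3 GPa, ρ = 8311 kg/m³, cost = 30.00 $/kg
  material C: M = 1.89 MN·m per $
  material R: M = 1.55 MN·m per $
  material U: M = 0.842 MN·m per $
  material Z: M = 0.815 MN·m per $
  material J: M = 0.517 MN·m per $
  material V: M = 0.282 MN·m per $
Highest index: material C.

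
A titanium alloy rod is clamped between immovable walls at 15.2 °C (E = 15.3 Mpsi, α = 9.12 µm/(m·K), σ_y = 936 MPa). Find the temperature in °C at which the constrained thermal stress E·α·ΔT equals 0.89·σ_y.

E = 15.3 Mpsi = 105.5 GPa.
E·α·ΔT = 833.0 MPa ⇒ ΔT = 833.0 / (105.5×10³ × 9.12×10⁻⁶) = 865.9 K.
T = 15.2 + 865.9 = 881.1 °C.

881 °C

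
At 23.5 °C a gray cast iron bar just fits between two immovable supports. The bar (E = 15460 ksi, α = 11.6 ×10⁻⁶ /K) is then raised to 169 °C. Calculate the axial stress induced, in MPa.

E = 15460 ksi = 106.6 GPa.
ΔT = 145.5 K. Constrained thermal stress σ = E·α·ΔT = 106.6×10³ MPa × 11.6×10⁻⁶ × 145.5 = 180 MPa (compressive).

180 MPa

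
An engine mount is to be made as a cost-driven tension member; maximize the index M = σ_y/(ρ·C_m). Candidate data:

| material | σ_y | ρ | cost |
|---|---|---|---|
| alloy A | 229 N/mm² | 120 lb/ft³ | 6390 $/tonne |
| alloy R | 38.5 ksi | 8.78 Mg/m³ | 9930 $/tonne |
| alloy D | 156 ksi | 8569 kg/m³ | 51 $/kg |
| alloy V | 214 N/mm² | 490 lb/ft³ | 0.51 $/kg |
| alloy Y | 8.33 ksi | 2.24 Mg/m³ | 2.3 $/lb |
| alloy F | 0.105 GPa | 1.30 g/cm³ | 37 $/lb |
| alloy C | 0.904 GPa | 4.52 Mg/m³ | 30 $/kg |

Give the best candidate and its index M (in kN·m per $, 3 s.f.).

alloy V, M = 53.5 kN·m per $

Normalizing units and computing the index:
  alloy A: σ_y = 229.0 MPa, ρ = 1922 kg/m³, cost = 6.390 $/kg
  alloy R: σ_y = 265.4 MPa, ρ = 8780 kg/m³, cost = 9.930 $/kg
  alloy D: σ_y = 1076 MPa, ρ = 8569 kg/m³, cost = 51.00 $/kg
  alloy V: σ_y = 214.0 MPa, ρ = 7849 kg/m³, cost = 0.5100 $/kg
  alloy Y: σ_y = 57.43 MPa, ρ = 2240 kg/m³, cost = 5.071 $/kg
  alloy F: σ_y = 105.0 MPa, ρ = 1300 kg/m³, cost = 81.57 $/kg
  alloy C: σ_y = 904.0 MPa, ρ = 4520 kg/m³, cost = 30.00 $/kg
  alloy V: M = 53.5 kN·m per $
  alloy A: M = 18.6 kN·m per $
  alloy C: M = 6.67 kN·m per $
  alloy Y: M = 5.06 kN·m per $
  alloy R: M = 3.04 kN·m per $
  alloy D: M = 2.46 kN·m per $
  alloy F: M = 0.990 kN·m per $
The maximum is for alloy V.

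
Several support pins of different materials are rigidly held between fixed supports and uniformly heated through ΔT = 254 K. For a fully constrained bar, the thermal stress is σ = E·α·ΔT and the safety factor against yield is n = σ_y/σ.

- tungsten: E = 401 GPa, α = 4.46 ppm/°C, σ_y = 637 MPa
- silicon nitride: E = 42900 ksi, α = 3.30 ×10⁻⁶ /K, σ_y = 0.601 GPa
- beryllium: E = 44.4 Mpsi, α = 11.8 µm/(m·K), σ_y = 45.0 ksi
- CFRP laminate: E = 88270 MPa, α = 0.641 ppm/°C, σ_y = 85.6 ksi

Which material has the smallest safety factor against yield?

Converting E to GPa, α to ×10⁻⁶/K, σ_y to MPa, then σ and n for each:
  tungsten: E = 401.0, α = 4.46, σ_y = 637.0 → σ = 454 MPa, n = 1.40
  silicon nitride: E = 295.8, α = 3.30, σ_y = 601.0 → σ = 248 MPa, n = 2.42
  beryllium: E = 306.1, α = 11.8, σ_y = 310.3 → σ = 918 MPa, n = 0.338
  CFRP laminate: E = 88.27, α = 0.641, σ_y = 590.2 → σ = 14.4 MPa, n = 41.1
Beryllium has the lowest safety factor, n = 0.338.

beryllium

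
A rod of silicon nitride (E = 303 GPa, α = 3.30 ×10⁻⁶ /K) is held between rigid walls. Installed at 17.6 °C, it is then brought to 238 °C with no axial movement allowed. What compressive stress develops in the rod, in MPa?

220 MPa

ΔT = 220.4 K. Constrained thermal stress σ = E·α·ΔT = 303.0×10³ MPa × 3.30×10⁻⁶ × 220.4 = 220 MPa (compressive).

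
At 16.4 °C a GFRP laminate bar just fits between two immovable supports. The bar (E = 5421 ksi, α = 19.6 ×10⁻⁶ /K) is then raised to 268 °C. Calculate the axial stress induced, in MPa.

E = 5421 ksi = 37.38 GPa.
ΔT = 251.6 K. Constrained thermal stress σ = E·α·ΔT = 37.38×10³ MPa × 19.6×10⁻⁶ × 251.6 = 184 MPa (compressive).

184 MPa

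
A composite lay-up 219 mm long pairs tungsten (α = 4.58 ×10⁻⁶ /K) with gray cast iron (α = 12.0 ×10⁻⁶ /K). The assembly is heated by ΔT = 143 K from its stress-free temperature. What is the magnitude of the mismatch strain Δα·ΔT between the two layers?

1.06×10⁻³

Δα = |4.58 − 12.0|×10⁻⁶/K = 7.42×10⁻⁶/K.
Mismatch strain = Δα·ΔT = 7.42×10⁻⁶ × 143.0 = 1.06×10⁻³.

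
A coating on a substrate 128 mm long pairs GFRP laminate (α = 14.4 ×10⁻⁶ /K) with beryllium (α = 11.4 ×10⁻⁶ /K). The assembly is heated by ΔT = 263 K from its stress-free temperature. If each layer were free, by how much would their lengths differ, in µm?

101 µm

Δα = |14.4 − 11.4|×10⁻⁶/K = 3.00×10⁻⁶/K.
ΔL_mismatch = Δα·L·ΔT = 3.00×10⁻⁶ × 128.0 mm × 263.0 K = 101 µm.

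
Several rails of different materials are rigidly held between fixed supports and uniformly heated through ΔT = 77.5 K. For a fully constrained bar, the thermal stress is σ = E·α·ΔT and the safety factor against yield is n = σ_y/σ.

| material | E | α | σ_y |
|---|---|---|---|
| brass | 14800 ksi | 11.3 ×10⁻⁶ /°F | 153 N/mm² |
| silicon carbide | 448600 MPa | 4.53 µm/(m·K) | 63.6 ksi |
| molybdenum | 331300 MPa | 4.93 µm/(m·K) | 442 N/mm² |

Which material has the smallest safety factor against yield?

brass

Per material, after unit conversion:
  brass: E = 102.0, α = 20.3, σ_y = 153.0 → σ = 161 MPa, n = 0.951
  silicon carbide: E = 448.6, α = 4.53, σ_y = 438.5 → σ = 157 MPa, n = 2.78
  molybdenum: E = 331.3, α = 4.93, σ_y = 442.0 → σ = 127 MPa, n = 3.49
The minimum is brass at n = 0.951.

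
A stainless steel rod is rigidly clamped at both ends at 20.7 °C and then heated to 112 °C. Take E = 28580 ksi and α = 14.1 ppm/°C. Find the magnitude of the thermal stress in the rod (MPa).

254 MPa

E = 28580 ksi = 197.1 GPa.
ΔT = 91.30 K. Constrained thermal stress σ = E·α·ΔT = 197.1×10³ MPa × 14.1×10⁻⁶ × 91.30 = 254 MPa (compressive).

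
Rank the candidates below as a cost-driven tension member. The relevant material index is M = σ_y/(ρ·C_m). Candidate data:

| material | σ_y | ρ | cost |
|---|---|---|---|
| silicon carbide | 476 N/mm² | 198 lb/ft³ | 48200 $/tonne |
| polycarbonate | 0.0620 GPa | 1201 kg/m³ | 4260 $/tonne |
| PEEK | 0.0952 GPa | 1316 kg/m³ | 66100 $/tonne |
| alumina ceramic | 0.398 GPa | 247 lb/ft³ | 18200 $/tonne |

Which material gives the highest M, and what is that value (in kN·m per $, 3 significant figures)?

polycarbonate, M = 12.1 kN·m per $

In SI units:
  silicon carbide: σ_y = 476.0 MPa, ρ = 3172 kg/m³, cost = 48.20 $/kg
  polycarbonate: σ_y = 62.00 MPa, ρ = 1201 kg/m³, cost = 4.260 $/kg
  PEEK: σ_y = 95.20 MPa, ρ = 1316 kg/m³, cost = 66.10 $/kg
  alumina ceramic: σ_y = 398.0 MPa, ρ = 3957 kg/m³, cost = 18.20 $/kg
  polycarbonate: M = 12.1 kN·m per $
  alumina ceramic: M = 5.53 kN·m per $
  silicon carbide: M = 3.11 kN·m per $
  PEEK: M = 1.09 kN·m per $
Highest index: polycarbonate.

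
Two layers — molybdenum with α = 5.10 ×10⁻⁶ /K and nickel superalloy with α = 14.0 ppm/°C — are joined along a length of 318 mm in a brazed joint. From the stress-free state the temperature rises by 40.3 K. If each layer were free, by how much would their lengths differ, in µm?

114 µm

Δα = |5.10 − 14.0|×10⁻⁶/K = 8.90×10⁻⁶/K.
ΔL_mismatch = Δα·L·ΔT = 8.90×10⁻⁶ × 318.0 mm × 40.3 K = 114 µm.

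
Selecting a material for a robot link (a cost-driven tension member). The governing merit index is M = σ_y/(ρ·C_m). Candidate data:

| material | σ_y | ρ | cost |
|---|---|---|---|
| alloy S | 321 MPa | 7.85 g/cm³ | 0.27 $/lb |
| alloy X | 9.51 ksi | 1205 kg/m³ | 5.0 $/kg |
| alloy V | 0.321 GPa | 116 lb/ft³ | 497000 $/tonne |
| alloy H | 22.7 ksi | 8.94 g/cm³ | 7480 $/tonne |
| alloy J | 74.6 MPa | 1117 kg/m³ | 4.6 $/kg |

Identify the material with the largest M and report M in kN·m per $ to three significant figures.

After converting to SI:
  alloy S: σ_y = 321.0 MPa, ρ = 7850 kg/m³, cost = 0.5952 $/kg
  alloy X: σ_y = 65.57 MPa, ρ = 1205 kg/m³, cost = 5.000 $/kg
  alloy V: σ_y = 321.0 MPa, ρ = 1858 kg/m³, cost = 497.0 $/kg
  alloy H: σ_y = 156.5 MPa, ρ = 8940 kg/m³, cost = 7.480 $/kg
  alloy J: σ_y = 74.60 MPa, ρ = 1117 kg/m³, cost = 4.600 $/kg
  alloy S: M = 68.7 kN·m per $
  alloy J: M = 14.5 kN·m per $
  alloy X: M = 10.9 kN·m per $
  alloy H: M = 2.34 kN·m per $
  alloy V: M = 0.348 kN·m per $
Alloy S has the largest M.

alloy S, M = 68.7 kN·m per $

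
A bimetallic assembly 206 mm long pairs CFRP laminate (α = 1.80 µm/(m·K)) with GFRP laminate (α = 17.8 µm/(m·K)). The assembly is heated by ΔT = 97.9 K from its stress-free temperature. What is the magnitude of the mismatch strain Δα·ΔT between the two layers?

Δα = |1.80 − 17.8|×10⁻⁶/K = 16.0×10⁻⁶/K.
Mismatch strain = Δα·ΔT = 16.0×10⁻⁶ × 97.9 = 1.57×10⁻³.

1.57×10⁻³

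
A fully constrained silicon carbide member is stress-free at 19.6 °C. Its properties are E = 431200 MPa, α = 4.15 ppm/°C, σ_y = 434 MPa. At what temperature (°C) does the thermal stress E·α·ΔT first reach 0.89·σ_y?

235 °C

E = 431200 MPa = 431.2 GPa.
E·α·ΔT = 386.3 MPa ⇒ ΔT = 386.3 / (431.2×10³ × 4.15×10⁻⁶) = 215.9 K.
T = 19.6 + 215.9 = 235.5 °C.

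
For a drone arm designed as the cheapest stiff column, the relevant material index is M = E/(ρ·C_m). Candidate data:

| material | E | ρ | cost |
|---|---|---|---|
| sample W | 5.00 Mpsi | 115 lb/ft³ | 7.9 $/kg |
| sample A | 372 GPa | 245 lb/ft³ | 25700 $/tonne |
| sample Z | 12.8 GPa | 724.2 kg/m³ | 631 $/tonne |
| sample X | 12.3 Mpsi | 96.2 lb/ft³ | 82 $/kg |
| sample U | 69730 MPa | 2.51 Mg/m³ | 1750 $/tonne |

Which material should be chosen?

sample Z

In SI units:
  sample W: E = 34.47 GPa, ρ = 1842 kg/m³, cost = 7.900 $/kg
  sample A: E = 372.0 GPa, ρ = 3925 kg/m³, cost = 25.70 $/kg
  sample Z: E = 12.80 GPa, ρ = 724.2 kg/m³, cost = 0.6310 $/kg
  sample X: E = 84.81 GPa, ρ = 1541 kg/m³, cost = 82.00 $/kg
  sample U: E = 69.73 GPa, ρ = 2510 kg/m³, cost = 1.750 $/kg
  sample Z: M = 28.0 MN·m per $
  sample U: M = 15.9 MN·m per $
  sample A: M = 3.69 MN·m per $
  sample W: M = 2.37 MN·m per $
  sample X: M = 0.671 MN·m per $
Sample Z has the largest M.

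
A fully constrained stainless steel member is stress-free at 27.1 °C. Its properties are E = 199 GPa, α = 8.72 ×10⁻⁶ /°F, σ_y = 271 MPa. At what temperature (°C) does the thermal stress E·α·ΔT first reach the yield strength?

α = 8.72×10⁻⁶/°F × 9/5 = 15.7×10⁻⁶/K.
E·α·ΔT = 271.0 MPa ⇒ ΔT = 271.0 / (199.0×10³ × 15.7×10⁻⁶) = 86.76 K.
T = 27.1 + 86.76 = 113.9 °C.

114 °C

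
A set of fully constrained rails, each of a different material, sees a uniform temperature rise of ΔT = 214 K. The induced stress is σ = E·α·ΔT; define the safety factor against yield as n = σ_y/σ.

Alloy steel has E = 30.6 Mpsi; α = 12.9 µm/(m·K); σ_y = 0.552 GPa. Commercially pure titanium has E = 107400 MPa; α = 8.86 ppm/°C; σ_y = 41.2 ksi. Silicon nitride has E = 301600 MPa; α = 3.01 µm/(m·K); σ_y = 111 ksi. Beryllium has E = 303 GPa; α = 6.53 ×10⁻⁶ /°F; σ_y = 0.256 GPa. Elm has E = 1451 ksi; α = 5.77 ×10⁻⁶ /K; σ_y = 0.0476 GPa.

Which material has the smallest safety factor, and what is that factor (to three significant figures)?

beryllium, n = 0.336

With everything in SI (GPa, ×10⁻⁶/K, MPa):
  alloy steel: E = 211.0, α = 12.9, σ_y = 552.0 → σ = 582 MPa, n = 0.948
  commercially pure titanium: E = 107.4, α = 8.86, σ_y = 284.1 → σ = 204 MPa, n = 1.39
  silicon nitride: E = 301.6, α = 3.01, σ_y = 765.3 → σ = 194 MPa, n = 3.94
  beryllium: E = 303.0, α = 11.8, σ_y = 256.0 → σ = 762 MPa, n = 0.336
  elm: E = 10.00, α = 5.77, σ_y = 47.60 → σ = 12.4 MPa, n = 3.85
Beryllium has the lowest safety factor, n = 0.336.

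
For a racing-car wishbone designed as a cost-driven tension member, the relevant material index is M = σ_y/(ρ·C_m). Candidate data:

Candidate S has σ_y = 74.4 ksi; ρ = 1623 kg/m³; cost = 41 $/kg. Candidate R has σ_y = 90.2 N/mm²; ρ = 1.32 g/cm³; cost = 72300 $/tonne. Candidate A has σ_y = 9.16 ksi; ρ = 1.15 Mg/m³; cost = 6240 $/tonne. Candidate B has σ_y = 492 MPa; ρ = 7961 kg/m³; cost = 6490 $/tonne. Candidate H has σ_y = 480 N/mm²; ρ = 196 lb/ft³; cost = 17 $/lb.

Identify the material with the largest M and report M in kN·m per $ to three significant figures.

In SI units:
  candidate S: σ_y = 513.0 MPa, ρ = 1623 kg/m³, cost = 41.00 $/kg
  candidate R: σ_y = 90.20 MPa, ρ = 1320 kg/m³, cost = 72.30 $/kg
  candidate A: σ_y = 63.16 MPa, ρ = 1150 kg/m³, cost = 6.240 $/kg
  candidate B: σ_y = 492.0 MPa, ρ = 7961 kg/m³, cost = 6.490 $/kg
  candidate H: σ_y = 480.0 MPa, ρ = 3140 kg/m³, cost = 37.48 $/kg
  candidate B: M = 9.52 kN·m per $
  candidate A: M = 8.80 kN·m per $
  candidate S: M = 7.71 kN·m per $
  candidate H: M = 4.08 kN·m per $
  candidate R: M = 0.945 kN·m per $
Candidate B ranks first.

candidate B, M = 9.52 kN·m per $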